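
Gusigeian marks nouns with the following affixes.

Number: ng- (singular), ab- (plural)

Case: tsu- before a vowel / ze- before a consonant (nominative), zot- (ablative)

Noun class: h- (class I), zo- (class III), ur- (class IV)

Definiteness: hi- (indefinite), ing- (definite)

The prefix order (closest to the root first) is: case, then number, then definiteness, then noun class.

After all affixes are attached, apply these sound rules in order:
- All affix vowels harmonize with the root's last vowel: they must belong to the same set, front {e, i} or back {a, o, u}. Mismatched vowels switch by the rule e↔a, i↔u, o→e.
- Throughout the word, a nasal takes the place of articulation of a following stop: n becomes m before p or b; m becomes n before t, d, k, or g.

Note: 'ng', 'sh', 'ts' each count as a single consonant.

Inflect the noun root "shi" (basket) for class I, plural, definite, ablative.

Attach case ablative zot- → zotshi.
Attach number plural ab- → abzotshi.
Attach definiteness definite ing- → ingabzotshi.
Attach noun class class I h- → hingabzotshi.
Apply vowel harmony: hingabzotshi → hingebzetshi.
Nasal assimilation: no change.

hingebzetshi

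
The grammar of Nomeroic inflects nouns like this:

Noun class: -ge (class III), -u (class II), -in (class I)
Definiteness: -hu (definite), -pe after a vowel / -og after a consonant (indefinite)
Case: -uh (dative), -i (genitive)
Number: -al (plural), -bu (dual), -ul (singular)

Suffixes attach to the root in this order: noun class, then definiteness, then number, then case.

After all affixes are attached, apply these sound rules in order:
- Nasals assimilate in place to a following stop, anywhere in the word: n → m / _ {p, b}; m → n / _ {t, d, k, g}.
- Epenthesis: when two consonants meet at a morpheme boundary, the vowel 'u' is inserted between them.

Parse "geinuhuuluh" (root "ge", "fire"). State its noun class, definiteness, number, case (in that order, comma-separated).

Segment: ge-in-hu-ul-uh.
noun class: -in → class I.
definiteness: -hu → definite.
number: -ul → singular.
case: -uh → dative.

class I, definite, singular, dative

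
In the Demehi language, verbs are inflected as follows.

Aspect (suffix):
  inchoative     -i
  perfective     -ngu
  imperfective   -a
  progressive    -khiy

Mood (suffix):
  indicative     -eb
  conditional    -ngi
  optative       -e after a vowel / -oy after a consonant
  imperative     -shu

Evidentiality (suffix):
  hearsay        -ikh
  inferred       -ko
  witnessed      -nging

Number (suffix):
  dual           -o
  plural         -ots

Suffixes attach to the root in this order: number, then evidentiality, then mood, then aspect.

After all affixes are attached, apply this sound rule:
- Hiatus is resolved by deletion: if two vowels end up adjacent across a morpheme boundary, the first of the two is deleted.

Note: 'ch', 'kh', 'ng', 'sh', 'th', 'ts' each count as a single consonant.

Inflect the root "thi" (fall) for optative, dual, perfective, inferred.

thokengu

Attach number dual -o → thio.
Attach evidentiality inferred -ko → thioko.
Attach mood optative -e (after vowel 'o') → thiokoe.
Attach aspect perfective -ngu → thiokoengu.
Apply vowel deletion: thiokoengu → thokengu.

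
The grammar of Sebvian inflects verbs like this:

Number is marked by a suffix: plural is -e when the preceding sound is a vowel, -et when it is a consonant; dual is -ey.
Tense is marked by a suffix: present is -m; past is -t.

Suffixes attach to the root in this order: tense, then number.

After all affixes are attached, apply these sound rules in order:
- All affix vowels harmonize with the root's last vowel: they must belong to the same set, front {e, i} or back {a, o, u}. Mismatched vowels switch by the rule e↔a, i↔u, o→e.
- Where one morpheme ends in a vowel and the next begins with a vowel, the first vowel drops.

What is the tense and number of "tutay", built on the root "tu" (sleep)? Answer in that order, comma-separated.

Segment: tu-t-ey.
tense: -t → past.
number: -ey → dual.

past, dual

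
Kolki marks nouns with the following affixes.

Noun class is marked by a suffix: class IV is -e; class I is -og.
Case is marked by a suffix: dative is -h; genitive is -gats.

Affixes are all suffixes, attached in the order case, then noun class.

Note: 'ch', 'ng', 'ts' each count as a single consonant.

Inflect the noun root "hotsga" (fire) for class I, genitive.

Attach case genitive -gats → hotsgagats.
Attach noun class class I -og → hotsgagatsog.

hotsgagatsog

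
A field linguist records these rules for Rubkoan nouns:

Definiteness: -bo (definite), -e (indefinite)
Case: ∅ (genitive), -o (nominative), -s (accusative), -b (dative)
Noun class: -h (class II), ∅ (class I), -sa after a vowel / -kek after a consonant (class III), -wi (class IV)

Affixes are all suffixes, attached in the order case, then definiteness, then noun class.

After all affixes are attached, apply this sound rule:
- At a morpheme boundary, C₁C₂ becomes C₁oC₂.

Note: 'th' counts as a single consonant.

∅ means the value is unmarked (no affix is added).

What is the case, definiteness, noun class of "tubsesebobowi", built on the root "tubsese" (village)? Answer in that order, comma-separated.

Segment: tubsese-b-bo-wi.
case: -b → dative.
definiteness: -bo → definite.
noun class: -wi → class IV.

dative, definite, class IV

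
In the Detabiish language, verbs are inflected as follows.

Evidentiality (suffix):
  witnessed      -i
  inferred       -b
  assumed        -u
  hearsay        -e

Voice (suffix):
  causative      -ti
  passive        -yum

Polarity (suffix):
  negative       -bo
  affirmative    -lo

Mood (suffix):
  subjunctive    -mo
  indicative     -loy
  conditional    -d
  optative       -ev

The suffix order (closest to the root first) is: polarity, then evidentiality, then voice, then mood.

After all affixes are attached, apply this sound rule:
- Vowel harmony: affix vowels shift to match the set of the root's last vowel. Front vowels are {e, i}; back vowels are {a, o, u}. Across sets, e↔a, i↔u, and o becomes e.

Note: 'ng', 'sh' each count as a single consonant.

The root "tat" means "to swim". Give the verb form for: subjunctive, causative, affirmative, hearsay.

tatloatumo

Attach polarity affirmative -lo → tatlo.
Attach evidentiality hearsay -e → tatloe.
Attach voice causative -ti → tatloeti.
Attach mood subjunctive -mo → tatloetimo.
Apply vowel harmony: tatloetimo → tatloatumo.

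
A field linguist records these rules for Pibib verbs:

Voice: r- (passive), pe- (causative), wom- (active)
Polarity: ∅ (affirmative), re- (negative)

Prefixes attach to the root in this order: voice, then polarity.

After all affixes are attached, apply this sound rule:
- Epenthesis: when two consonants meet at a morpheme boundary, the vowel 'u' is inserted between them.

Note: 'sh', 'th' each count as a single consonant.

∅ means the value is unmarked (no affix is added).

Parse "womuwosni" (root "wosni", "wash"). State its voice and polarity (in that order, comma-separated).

Segment: wom-wosni.
voice: wom- → active.
polarity: ∅ → affirmative.

active, affirmative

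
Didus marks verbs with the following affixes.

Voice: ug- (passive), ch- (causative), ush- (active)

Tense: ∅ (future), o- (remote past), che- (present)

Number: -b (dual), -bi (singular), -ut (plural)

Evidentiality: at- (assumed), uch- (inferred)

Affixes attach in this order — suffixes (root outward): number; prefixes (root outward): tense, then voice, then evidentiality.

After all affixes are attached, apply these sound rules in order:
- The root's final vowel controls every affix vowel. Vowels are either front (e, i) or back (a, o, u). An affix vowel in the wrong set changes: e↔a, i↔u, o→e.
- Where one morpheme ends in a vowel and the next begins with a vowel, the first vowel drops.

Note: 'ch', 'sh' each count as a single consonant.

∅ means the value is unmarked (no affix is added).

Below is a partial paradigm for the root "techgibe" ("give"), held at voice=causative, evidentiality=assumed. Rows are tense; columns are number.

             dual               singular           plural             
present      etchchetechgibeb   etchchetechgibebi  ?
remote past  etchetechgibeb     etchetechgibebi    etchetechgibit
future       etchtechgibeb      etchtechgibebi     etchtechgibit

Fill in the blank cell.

etchchetechgibit

Attach number plural -ut → techgibeut.
Attach tense present che- → chetechgibeut.
Attach voice causative ch- → chchetechgibeut.
Attach evidentiality assumed at- → atchchetechgibeut.
Apply vowel harmony: atchchetechgibeut → etchchetechgibeit.
Apply vowel deletion: etchchetechgibeit → etchchetechgibit.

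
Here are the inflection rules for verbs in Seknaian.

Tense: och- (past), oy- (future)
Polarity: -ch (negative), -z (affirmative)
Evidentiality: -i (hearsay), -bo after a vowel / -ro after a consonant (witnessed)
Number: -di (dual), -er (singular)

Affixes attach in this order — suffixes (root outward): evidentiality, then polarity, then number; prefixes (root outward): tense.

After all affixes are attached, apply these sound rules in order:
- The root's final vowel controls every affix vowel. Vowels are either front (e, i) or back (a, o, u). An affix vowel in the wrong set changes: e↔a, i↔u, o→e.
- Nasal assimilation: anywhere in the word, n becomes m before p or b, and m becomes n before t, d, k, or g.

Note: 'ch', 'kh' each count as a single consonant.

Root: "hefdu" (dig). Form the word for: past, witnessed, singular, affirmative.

ochhefdubozar

Attach evidentiality witnessed -bo (after vowel 'u') → hefdubo.
Attach tense past och- → ochhefdubo.
Attach polarity affirmative -z → ochhefduboz.
Attach number singular -er → ochhefdubozer.
Apply vowel harmony: ochhefdubozer → ochhefdubozar.
Nasal assimilation: no change.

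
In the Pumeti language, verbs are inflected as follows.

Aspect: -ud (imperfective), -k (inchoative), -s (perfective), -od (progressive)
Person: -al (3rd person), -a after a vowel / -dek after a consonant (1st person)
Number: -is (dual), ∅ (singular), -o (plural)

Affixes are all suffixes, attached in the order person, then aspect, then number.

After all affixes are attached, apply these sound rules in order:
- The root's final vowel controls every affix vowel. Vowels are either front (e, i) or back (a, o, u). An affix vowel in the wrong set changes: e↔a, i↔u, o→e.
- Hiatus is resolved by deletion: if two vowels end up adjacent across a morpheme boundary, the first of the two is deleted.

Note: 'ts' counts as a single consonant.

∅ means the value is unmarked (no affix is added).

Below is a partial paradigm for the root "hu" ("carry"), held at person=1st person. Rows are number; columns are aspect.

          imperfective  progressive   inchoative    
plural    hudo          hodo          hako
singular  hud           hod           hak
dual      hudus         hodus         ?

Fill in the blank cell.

hakus

Attach person 1st person -a (after vowel 'u') → hua.
Attach aspect inchoative -k → huak.
Attach number dual -is → huakis.
Apply vowel harmony: huakis → huakus.
Apply vowel deletion: huakus → hakus.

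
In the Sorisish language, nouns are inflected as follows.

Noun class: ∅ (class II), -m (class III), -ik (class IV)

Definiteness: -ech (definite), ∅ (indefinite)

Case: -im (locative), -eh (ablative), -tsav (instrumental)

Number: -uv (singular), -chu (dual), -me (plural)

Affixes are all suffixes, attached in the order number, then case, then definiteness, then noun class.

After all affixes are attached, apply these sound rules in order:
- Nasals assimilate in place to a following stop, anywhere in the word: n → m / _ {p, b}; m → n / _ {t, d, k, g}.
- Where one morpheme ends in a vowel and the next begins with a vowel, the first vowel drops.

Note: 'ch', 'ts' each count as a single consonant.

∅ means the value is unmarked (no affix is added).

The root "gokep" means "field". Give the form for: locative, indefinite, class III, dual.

gokepchimm

Attach number dual -chu → gokepchu.
Attach case locative -im → gokepchuim.
definiteness = indefinite: zero marking, form stays gokepchuim.
Attach noun class class III -m → gokepchuimm.
Nasal assimilation: no change.
Apply vowel deletion: gokepchuimm → gokepchimm.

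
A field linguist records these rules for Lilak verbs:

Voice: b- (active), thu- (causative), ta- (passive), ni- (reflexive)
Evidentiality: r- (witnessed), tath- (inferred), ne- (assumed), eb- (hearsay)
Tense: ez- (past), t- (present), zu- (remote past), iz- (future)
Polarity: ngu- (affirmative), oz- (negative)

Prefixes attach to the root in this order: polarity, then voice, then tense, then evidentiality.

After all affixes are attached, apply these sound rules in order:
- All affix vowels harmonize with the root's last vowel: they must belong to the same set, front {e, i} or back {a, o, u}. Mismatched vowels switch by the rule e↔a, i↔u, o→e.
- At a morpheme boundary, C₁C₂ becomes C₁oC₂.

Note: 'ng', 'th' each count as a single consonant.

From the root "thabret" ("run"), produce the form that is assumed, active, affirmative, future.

neizobongithabret

Attach polarity affirmative ngu- → nguthabret.
Attach voice active b- → bnguthabret.
Attach tense future iz- → izbnguthabret.
Attach evidentiality assumed ne- → neizbnguthabret.
Apply vowel harmony: neizbnguthabret → neizbngithabret.
Apply epenthesis: neizbngithabret → neizobongithabret.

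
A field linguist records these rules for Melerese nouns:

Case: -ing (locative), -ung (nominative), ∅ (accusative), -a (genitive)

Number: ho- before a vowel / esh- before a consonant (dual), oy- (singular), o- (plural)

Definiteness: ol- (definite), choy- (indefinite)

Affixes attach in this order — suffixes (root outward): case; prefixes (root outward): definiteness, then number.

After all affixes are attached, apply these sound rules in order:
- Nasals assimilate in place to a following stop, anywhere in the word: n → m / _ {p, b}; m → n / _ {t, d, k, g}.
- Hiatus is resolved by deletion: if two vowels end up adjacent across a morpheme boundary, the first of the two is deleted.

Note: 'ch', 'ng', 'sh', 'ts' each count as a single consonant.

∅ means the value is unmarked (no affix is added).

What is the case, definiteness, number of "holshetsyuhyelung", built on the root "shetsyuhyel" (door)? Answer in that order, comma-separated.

Segment: ho-ol-shetsyuhyel-ung.
case: -ung → nominative.
definiteness: ol- → definite.
number: ho/esh- → dual.

nominative, definite, dual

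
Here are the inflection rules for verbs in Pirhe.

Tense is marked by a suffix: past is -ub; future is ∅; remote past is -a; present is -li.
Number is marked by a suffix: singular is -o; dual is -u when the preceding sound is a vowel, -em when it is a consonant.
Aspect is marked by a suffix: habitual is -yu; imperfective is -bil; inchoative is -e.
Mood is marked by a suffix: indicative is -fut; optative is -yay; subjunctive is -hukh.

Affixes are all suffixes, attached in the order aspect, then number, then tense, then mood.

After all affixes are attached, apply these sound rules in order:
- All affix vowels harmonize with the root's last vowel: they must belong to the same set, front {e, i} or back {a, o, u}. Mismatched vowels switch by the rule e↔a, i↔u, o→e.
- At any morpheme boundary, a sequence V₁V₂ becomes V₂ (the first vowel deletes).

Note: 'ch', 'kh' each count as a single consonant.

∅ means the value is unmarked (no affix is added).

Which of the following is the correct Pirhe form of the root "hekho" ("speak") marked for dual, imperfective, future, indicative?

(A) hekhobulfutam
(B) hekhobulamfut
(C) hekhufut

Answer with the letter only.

Attach aspect imperfective -bil → hekhobil.
Attach number dual -em (after consonant 'l') → hekhobilem.
tense = future: zero marking, form stays hekhobilem.
Attach mood indicative -fut → hekhobilemfut.
Apply vowel harmony: hekhobilemfut → hekhobulamfut.
Vowel deletion: no change.
So the correct form is hekhobulamfut, option (B).
(A) hekhobulfutam is wrong: it has the affixes in the wrong order.
(C) hekhufut is wrong: it uses inchoative instead of imperfective for aspect.

B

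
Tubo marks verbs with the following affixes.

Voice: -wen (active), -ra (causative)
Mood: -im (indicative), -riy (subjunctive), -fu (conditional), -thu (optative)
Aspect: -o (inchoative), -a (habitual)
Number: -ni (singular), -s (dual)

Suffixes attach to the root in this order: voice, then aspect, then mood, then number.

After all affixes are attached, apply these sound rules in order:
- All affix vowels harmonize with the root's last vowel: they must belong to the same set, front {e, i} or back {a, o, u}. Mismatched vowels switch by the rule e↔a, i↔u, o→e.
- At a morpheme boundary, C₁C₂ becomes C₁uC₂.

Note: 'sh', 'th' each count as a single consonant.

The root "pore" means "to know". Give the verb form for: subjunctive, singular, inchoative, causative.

Attach voice causative -ra → porera.
Attach aspect inchoative -o → porerao.
Attach mood subjunctive -riy → poreraoriy.
Attach number singular -ni → poreraoriyni.
Apply vowel harmony: poreraoriyni → porereeriyni.
Apply epenthesis: porereeriyni → porereeriyuni.

porereeriyuni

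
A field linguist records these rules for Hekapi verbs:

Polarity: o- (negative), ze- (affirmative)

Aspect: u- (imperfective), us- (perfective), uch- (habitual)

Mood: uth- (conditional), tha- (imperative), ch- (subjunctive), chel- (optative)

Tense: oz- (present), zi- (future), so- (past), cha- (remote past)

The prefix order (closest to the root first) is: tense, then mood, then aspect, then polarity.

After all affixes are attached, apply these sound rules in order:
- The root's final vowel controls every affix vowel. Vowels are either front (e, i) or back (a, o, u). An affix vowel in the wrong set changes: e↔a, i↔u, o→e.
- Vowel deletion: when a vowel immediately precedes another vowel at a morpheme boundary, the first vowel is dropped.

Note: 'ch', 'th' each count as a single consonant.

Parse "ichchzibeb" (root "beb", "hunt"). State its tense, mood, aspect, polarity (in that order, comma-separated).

Segment: o-uch-ch-zi-beb.
tense: zi- → future.
mood: ch- → subjunctive.
aspect: uch- → habitual.
polarity: o- → negative.

future, subjunctive, habitual, negative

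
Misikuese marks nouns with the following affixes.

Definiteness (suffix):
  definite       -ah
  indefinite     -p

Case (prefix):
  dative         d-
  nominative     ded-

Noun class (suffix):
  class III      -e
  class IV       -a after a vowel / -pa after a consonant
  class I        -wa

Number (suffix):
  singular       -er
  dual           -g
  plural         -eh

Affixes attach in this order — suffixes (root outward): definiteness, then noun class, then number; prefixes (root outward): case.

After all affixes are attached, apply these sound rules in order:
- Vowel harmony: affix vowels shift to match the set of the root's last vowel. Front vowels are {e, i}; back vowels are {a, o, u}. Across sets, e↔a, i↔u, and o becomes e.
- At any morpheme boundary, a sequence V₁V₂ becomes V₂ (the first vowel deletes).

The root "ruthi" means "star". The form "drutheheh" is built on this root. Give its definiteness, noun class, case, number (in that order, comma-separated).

Segment: d-ruthi-ah-e-eh.
definiteness: -ah → definite.
noun class: -e → class III.
case: d- → dative.
number: -eh → plural.

definite, class III, dative, plural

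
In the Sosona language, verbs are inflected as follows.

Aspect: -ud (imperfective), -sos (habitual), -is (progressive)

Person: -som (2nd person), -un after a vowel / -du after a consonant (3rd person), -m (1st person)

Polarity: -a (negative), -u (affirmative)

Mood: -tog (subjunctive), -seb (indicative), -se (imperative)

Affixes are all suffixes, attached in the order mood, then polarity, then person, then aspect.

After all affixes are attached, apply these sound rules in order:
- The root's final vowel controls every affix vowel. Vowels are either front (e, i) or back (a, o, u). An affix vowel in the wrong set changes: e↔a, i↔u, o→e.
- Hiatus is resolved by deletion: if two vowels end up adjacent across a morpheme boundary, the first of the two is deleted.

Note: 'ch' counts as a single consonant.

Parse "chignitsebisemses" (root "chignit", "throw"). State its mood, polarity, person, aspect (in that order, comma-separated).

Segment: chignit-seb-u-som-sos.
mood: -seb → indicative.
polarity: -u → affirmative.
person: -som → 2nd person.
aspect: -sos → habitual.

indicative, affirmative, 2nd person, habitual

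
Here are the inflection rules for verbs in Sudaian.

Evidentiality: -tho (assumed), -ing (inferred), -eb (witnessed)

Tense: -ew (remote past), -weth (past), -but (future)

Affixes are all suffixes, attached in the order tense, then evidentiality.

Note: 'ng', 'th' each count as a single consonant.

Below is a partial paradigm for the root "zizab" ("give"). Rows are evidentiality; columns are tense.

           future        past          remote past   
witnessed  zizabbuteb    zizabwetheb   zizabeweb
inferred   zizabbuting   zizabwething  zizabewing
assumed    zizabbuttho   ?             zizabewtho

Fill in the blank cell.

Attach tense past -weth → zizabweth.
Attach evidentiality assumed -tho → zizabweththo.

zizabweththo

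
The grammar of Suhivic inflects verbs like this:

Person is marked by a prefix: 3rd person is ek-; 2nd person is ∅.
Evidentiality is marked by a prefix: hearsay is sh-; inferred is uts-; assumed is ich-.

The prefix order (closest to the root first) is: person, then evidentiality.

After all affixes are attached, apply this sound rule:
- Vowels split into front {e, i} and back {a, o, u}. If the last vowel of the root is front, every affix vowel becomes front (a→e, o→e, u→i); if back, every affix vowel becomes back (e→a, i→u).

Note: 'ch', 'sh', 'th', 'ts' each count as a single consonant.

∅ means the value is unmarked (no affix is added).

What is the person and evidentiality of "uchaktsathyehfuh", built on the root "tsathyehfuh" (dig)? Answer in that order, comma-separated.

Segment: ich-ek-tsathyehfuh.
person: ek- → 3rd person.
evidentiality: ich- → assumed.

3rd person, assumed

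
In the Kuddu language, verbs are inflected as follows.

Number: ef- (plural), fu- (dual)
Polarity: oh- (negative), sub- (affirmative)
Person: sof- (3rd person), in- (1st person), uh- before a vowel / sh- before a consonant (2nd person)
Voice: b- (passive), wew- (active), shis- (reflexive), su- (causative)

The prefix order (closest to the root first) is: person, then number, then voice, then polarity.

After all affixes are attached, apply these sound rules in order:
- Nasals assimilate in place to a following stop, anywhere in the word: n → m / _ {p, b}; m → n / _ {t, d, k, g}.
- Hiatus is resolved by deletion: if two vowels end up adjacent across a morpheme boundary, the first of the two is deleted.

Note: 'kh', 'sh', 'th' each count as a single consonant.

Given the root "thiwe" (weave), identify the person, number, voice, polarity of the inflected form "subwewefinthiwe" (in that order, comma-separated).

1st person, plural, active, affirmative

Segment: sub-wew-ef-in-thiwe.
person: in- → 1st person.
number: ef- → plural.
voice: wew- → active.
polarity: sub- → affirmative.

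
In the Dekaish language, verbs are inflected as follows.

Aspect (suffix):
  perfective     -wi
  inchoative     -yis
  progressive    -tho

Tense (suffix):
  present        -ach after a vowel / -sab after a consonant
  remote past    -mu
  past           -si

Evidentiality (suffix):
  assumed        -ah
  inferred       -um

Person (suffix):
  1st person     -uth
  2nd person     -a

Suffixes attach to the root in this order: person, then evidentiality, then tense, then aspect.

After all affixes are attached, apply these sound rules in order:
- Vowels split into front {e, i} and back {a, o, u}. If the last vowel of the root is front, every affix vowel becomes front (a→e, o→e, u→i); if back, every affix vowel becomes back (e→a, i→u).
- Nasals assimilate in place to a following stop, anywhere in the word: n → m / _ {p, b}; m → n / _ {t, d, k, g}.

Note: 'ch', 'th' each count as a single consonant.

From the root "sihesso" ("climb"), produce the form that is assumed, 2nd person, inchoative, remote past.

sihessoaahmuyus

Attach person 2nd person -a → sihessoa.
Attach evidentiality assumed -ah → sihessoaah.
Attach tense remote past -mu → sihessoaahmu.
Attach aspect inchoative -yis → sihessoaahmuyis.
Apply vowel harmony: sihessoaahmuyis → sihessoaahmuyus.
Nasal assimilation: no change.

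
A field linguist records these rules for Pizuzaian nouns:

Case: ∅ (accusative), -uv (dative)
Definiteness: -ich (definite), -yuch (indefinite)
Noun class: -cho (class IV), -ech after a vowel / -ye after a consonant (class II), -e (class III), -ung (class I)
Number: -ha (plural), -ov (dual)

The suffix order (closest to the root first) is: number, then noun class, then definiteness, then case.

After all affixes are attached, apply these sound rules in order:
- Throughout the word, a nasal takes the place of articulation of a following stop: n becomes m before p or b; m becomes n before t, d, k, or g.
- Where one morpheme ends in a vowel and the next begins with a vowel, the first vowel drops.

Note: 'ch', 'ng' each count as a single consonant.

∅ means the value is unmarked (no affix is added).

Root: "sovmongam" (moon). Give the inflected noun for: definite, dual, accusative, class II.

Attach number dual -ov → sovmongamov.
Attach noun class class II -ye (after consonant 'v') → sovmongamovye.
Attach definiteness definite -ich → sovmongamovyeich.
case = accusative: zero marking, form stays sovmongamovyeich.
Nasal assimilation: no change.
Apply vowel deletion: sovmongamovyeich → sovmongamovyich.

sovmongamovyich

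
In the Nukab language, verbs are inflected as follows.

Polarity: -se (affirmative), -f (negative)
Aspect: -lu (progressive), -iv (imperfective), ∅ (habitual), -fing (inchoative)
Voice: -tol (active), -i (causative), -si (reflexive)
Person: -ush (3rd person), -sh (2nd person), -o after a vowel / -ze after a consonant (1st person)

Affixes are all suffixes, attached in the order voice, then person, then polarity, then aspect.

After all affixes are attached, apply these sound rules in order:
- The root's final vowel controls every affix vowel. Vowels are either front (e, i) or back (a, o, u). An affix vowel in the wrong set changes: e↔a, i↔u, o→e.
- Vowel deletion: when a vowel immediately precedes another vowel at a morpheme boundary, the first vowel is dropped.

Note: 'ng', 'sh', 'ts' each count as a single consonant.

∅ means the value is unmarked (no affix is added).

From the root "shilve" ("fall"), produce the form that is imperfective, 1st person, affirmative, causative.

Attach voice causative -i → shilvei.
Attach person 1st person -o (after vowel 'i') → shilveio.
Attach polarity affirmative -se → shilveiose.
Attach aspect imperfective -iv → shilveioseiv.
Apply vowel harmony: shilveioseiv → shilveieseiv.
Apply vowel deletion: shilveieseiv → shilvesiv.

shilvesiv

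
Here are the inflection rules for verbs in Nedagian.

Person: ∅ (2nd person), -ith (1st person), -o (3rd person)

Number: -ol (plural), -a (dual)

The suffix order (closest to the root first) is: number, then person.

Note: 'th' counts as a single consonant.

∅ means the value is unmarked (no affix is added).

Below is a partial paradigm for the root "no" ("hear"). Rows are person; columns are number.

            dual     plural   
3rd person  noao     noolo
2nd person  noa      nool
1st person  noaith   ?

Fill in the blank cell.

Attach number plural -ol → nool.
Attach person 1st person -ith → noolith.

noolith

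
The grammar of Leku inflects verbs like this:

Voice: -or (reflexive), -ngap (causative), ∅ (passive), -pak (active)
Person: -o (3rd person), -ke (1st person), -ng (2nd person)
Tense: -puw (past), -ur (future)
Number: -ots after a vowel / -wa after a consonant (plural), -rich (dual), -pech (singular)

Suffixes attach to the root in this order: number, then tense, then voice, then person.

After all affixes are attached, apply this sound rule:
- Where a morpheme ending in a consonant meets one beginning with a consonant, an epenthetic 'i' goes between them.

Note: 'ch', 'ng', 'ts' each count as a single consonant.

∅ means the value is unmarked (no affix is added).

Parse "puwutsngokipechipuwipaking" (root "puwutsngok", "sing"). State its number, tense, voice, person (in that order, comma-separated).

singular, past, active, 2nd person

Segment: puwutsngok-pech-puw-pak-ng.
number: -pech → singular.
tense: -puw → past.
voice: -pak → active.
person: -ng → 2nd person.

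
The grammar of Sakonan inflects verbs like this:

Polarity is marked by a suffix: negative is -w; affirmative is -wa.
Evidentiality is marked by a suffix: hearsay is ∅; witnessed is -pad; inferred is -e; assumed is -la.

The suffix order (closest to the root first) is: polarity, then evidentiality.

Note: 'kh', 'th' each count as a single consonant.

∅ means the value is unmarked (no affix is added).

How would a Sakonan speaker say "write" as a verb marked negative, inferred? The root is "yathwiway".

Attach polarity negative -w → yathwiwayw.
Attach evidentiality inferred -e → yathwiwaywe.

yathwiwaywe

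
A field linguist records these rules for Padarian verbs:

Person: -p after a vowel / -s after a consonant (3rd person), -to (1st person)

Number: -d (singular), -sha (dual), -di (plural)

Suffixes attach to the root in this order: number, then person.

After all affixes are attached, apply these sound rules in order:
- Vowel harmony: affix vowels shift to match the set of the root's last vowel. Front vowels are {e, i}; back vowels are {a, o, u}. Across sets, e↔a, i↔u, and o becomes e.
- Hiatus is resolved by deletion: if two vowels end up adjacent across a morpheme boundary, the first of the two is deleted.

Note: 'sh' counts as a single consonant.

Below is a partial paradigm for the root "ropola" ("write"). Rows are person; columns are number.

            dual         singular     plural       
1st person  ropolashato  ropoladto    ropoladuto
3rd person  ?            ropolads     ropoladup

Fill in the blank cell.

ropolashap

Attach number dual -sha → ropolasha.
Attach person 3rd person -p (after vowel 'a') → ropolashap.
Vowel harmony: no change.
Vowel deletion: no change.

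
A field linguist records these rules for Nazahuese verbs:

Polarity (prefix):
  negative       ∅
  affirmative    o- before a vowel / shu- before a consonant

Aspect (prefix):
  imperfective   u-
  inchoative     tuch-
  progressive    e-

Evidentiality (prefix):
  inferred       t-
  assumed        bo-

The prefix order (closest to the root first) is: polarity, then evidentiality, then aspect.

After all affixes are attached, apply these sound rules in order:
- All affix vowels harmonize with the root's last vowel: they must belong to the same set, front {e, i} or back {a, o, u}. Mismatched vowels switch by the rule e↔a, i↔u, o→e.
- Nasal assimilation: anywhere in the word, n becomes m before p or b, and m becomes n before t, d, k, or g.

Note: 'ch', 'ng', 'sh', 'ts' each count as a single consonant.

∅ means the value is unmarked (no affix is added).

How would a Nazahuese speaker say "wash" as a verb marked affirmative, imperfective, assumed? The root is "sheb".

Attach polarity affirmative shu- (before consonant 'sh') → shusheb.
Attach evidentiality assumed bo- → boshusheb.
Attach aspect imperfective u- → uboshusheb.
Apply vowel harmony: uboshusheb → ibeshisheb.
Nasal assimilation: no change.

ibeshisheb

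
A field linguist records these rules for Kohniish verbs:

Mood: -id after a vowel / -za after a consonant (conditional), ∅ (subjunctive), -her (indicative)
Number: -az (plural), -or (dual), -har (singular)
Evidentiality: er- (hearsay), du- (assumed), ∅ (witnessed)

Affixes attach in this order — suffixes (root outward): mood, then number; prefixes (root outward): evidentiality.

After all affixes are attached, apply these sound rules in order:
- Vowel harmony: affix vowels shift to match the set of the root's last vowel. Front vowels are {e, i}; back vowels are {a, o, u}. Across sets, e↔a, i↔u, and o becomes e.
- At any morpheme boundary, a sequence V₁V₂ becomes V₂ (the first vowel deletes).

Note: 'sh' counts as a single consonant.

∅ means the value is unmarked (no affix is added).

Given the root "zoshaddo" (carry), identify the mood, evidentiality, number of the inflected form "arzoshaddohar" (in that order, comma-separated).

subjunctive, hearsay, singular

Segment: er-zoshaddo-har.
mood: ∅ → subjunctive.
evidentiality: er- → hearsay.
number: -har → singular.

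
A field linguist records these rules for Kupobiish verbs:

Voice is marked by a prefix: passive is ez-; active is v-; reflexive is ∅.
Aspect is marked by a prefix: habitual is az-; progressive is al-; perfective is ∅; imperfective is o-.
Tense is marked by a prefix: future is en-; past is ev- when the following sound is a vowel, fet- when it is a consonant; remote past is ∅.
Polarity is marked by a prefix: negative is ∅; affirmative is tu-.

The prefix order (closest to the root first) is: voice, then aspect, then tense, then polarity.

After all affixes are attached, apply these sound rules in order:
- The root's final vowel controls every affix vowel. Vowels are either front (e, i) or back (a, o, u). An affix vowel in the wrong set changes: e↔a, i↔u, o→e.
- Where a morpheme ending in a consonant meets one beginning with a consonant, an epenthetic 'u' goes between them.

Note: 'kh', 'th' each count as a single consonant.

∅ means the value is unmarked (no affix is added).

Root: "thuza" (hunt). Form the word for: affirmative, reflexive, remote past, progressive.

voice = reflexive: zero marking, form stays thuza.
Attach aspect progressive al- → althuza.
tense = remote past: zero marking, form stays althuza.
Attach polarity affirmative tu- → tualthuza.
Vowel harmony: no change.
Apply epenthesis: tualthuza → tualuthuza.

tualuthuza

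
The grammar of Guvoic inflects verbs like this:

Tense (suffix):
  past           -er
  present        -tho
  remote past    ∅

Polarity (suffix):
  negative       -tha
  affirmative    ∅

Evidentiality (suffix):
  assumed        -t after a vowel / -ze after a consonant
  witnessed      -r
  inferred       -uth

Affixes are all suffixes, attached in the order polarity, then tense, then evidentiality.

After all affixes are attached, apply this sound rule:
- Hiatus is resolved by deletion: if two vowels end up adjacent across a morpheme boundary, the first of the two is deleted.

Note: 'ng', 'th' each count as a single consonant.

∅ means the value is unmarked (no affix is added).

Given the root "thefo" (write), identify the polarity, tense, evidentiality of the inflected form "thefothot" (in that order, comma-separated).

Segment: thefo-tho-t.
polarity: ∅ → affirmative.
tense: -tho → present.
evidentiality: -t/ze → assumed.

affirmative, present, assumed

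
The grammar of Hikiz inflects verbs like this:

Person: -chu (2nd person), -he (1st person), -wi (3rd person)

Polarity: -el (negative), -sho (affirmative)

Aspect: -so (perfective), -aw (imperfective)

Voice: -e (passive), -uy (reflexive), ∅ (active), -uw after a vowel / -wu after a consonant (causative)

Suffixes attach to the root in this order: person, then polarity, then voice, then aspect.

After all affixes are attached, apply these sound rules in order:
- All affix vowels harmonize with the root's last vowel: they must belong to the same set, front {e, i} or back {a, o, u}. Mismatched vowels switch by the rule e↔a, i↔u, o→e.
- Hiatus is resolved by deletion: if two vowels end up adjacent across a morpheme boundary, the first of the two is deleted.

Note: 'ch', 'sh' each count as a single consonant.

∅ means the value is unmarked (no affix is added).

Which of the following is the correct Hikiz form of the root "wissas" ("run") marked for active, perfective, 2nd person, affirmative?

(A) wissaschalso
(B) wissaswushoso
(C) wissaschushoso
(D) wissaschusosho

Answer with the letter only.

Attach person 2nd person -chu → wissaschu.
Attach polarity affirmative -sho → wissaschusho.
voice = active: zero marking, form stays wissaschusho.
Attach aspect perfective -so → wissaschushoso.
Vowel harmony: no change.
Vowel deletion: no change.
So the correct form is wissaschushoso, option (C).
(A) wissaschalso is wrong: it uses negative instead of affirmative for polarity.
(B) wissaswushoso is wrong: it uses 3rd person instead of 2nd person for person.
(D) wissaschusosho is wrong: it has the affixes in the wrong order.

C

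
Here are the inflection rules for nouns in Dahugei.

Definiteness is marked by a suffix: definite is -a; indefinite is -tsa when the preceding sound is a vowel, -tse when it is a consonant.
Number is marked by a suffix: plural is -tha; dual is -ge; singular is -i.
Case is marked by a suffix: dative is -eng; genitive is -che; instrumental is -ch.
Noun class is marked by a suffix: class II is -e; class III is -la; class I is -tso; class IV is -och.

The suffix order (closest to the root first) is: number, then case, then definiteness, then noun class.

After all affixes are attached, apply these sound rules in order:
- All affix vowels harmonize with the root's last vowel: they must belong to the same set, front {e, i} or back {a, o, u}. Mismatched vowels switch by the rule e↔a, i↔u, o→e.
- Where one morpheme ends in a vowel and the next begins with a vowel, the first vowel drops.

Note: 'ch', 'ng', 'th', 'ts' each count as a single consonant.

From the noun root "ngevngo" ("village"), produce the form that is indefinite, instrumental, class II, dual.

ngevngogachtsa

Attach number dual -ge → ngevngoge.
Attach case instrumental -ch → ngevngogech.
Attach definiteness indefinite -tse (after consonant 'ch') → ngevngogechtse.
Attach noun class class II -e → ngevngogechtsee.
Apply vowel harmony: ngevngogechtsee → ngevngogachtsaa.
Apply vowel deletion: ngevngogachtsaa → ngevngogachtsa.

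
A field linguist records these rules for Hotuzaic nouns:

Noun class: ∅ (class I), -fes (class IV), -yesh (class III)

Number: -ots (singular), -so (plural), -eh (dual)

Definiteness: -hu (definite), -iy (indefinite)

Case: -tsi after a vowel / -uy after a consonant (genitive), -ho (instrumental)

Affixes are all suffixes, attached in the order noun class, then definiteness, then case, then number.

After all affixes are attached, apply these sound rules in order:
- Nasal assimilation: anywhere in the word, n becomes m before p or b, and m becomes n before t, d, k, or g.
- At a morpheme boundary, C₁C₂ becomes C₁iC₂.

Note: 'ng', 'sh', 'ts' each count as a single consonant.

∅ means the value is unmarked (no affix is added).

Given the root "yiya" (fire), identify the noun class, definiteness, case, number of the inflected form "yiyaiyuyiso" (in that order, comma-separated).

class I, indefinite, genitive, plural

Segment: yiya-iy-uy-so.
noun class: ∅ → class I.
definiteness: -iy → indefinite.
case: -tsi/uy → genitive.
number: -so → plural.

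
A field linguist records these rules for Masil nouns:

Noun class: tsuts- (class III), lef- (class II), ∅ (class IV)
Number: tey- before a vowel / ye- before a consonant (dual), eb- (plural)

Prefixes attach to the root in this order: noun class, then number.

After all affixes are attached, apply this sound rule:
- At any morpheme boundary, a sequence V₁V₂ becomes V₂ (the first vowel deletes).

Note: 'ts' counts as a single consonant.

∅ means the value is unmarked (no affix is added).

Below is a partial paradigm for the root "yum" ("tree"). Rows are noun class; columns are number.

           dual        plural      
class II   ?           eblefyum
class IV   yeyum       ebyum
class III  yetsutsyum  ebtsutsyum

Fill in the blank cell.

yelefyum

Attach noun class class II lef- → lefyum.
Attach number dual ye- (before consonant 'l') → yelefyum.
Vowel deletion: no change.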